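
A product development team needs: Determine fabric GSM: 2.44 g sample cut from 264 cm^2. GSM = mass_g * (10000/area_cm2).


Formula: GSM = mass_g / area_m2
Step 1: Convert area: 264 cm^2 = 264 / 10000 = 0.0264 m^2
Step 2: GSM = 2.44 g / 0.0264 m^2 = 92.4 g/m^2

92.4 g/m^2


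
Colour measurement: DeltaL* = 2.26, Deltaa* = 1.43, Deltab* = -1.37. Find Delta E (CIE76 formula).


Formula: Delta E = sqrt(dL*^2 + da*^2 + db*^2)
Step 1: dL*^2 = 2.26^2 = 5.1076
Step 2: da*^2 = 1.43^2 = 2.0449
Step 3: db*^2 = (-1.37)^2 = 1.8769
Step 4: Sum = 5.1076 + 2.0449 + 1.8769 = 9.0294
Step 5: Delta E = sqrt(9.0294) = 3.0

3.0 Delta E


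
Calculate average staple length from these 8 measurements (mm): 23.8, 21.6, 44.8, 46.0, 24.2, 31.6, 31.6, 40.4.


Formula: Mean = sum of lengths / count
Sum = 23.8 + 21.6 + 44.8 + 46.0 + 24.2 + 31.6 + 31.6 + 40.4
Sum = 264.0 mm
Mean = 264.0 / 8 = 33.00 mm

33.00 mm


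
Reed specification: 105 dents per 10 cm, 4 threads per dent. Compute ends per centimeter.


Formula: EPC = (dents per 10 cm * ends per dent) / 10
Step 1: Total ends per 10 cm = 105 * 4 = 420
Step 2: EPC = 420 / 10 = 42.0 ends/cm

42.0 ends/cm


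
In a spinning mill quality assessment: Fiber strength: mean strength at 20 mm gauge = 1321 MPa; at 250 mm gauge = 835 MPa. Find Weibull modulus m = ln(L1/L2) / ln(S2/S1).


Formula: m = ln(L1/L2) / ln(S2/S1)
Step 1: ln(L1/L2) = ln(20/250) = -2.52573
Step 2: S2/S1 = 835/1321 = 0.6321
Step 3: ln(S2/S1) = ln(0.6321) = -0.45871
Step 4: m = -2.52573 / -0.45871 = 5.51

5.51 (Weibull m)


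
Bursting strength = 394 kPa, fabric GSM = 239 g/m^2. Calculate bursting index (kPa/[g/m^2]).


Formula: Bursting Index = Bursting Strength / Fabric GSM
BI = 394 kPa / 239 g/m^2
BI = 1.649 kPa/(g/m^2)

1.649 kPa/(g/m^2)


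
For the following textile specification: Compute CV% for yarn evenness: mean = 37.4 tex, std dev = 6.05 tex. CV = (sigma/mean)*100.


Formula: CV% = (standard deviation / mean) * 100
Step 1: Ratio = 6.05 / 37.4 = 0.161765
Step 2: CV% = 0.161765 * 100 = 16.1765% ≈ 16.2%

16.2%


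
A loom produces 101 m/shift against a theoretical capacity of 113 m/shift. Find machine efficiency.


Formula: Efficiency% = (Actual output / Theoretical output) * 100
Efficiency% = (101 / 113) * 100
Efficiency% = 0.893805 * 100 = 89.3805% ≈ 89.4%

89.4%


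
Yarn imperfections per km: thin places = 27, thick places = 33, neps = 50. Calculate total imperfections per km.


Formula: Total = thin places + thick places + neps
Total = 27 + 33 + 50
Total = 110 imperfections/km

110 imperfections/km


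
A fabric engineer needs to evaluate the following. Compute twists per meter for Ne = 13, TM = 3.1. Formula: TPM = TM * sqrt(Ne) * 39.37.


Formula: TPM = TM * sqrt(Ne) * 39.37
Step 1: sqrt(Ne) = sqrt(13) = 3.6056
Step 2: TM * sqrt(Ne) = 3.1 * 3.6056 = 11.1774
Step 3: TPM = 11.1774 * 39.37 = 440 twists/m

440 twists/m


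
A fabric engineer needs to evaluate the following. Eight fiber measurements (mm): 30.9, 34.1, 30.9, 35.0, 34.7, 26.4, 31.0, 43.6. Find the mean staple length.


Formula: Mean = sum of lengths / count
Sum = 30.9 + 34.1 + 30.9 + 35.0 + 34.7 + 26.4 + 31.0 + 43.6
Sum = 266.6 mm
Mean = 266.6 / 8 = 33.33 mm

33.33 mm


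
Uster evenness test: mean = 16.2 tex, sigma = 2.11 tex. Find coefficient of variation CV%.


Formula: CV% = (standard deviation / mean) * 100
Step 1: Ratio = 2.11 / 16.2 = 0.130247
Step 2: CV% = 0.130247 * 100 = 13.0247% ≈ 13.0%

13.0%


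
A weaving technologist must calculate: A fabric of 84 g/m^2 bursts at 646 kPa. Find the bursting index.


Formula: Bursting Index = Bursting Strength / Fabric GSM
BI = 646 kPa / 84 g/m^2
BI = 7.690 kPa/(g/m^2)

7.690 kPa/(g/m^2)


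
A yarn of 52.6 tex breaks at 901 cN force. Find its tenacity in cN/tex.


Formula: Tenacity = Breaking force / Linear density
Tenacity = 901 cN / 52.6 tex
Tenacity = 17.13 cN/tex

17.13 cN/tex


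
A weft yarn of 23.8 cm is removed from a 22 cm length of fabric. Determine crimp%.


Formula: Crimp% = ((L_yarn - L_fabric) / L_fabric) * 100
Step 1: Extension = 23.8 - 22 = 1.8 cm
Step 2: Crimp% = (1.8 / 22) * 100
Step 3: Crimp% = 0.081818 * 100 = 8.1818% ≈ 8.2%

8.2%


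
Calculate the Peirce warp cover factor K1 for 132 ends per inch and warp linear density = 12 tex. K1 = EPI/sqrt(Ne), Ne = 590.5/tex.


Formula: K1 = EPI / sqrt(Ne), with Ne = 590.5 / tex_warp
Step 1: Ne = 590.5 / 12 = 49.208
Step 2: sqrt(Ne) = sqrt(49.208) = 7.0148
Step 3: K1 = 132 / 7.0148 = 18.8

18.8


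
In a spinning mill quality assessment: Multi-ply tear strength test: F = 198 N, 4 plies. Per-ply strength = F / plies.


Formula: Per-ply strength = Total force / Number of plies
Per-ply = 198 N / 4
Per-ply = 49.5 N

49.5 N


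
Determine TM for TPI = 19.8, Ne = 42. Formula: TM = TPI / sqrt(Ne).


Formula: TM = TPI / sqrt(Ne)
Step 1: sqrt(Ne) = sqrt(42) = 6.4807
Step 2: TM = 19.8 / 6.4807 = 3.06

3.06 TM


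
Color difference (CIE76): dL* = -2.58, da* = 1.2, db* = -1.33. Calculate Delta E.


Formula: Delta E = sqrt(dL*^2 + da*^2 + db*^2)
Step 1: dL*^2 = (-2.58)^2 = 6.6564
Step 2: da*^2 = 1.2^2 = 1.44
Step 3: db*^2 = (-1.33)^2 = 1.7689
Step 4: Sum = 6.6564 + 1.44 + 1.7689 = 9.8653
Step 5: Delta E = sqrt(9.8653) = 3.14

3.14 Delta E


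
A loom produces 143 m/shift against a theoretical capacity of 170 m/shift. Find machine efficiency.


Formula: Efficiency% = (Actual output / Theoretical output) * 100
Efficiency% = (143 / 170) * 100
Efficiency% = 0.841176 * 100 = 84.1176% ≈ 84.1%

84.1%


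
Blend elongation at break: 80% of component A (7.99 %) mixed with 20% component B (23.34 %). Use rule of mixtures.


Formula: Blend property = (fraction_A * property_A) + (fraction_B * property_B)
Step 1: Contribution A = 80/100 * 7.99 % = 6.392 %
Step 2: Contribution B = 20/100 * 23.34 % = 4.668 %
Step 3: Blend elongation at break = 6.392 + 4.668 = 11.06 %

11.06 %


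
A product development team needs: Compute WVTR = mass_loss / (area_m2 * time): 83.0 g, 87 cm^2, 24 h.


Formula: WVTR = mass_loss / (area * time)
Step 1: Convert area: 87 cm^2 = 0.0087 m^2
Step 2: WVTR = 83.0 g / (0.0087 m^2 * 24 h)
Step 3: WVTR = 83.0 / 0.2088 = 397.5 g/m^2/h

397.5 g/m^2/h


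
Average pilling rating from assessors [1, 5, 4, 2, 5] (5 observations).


Formula: Mean = sum / count
Sum = 1 + 5 + 4 + 2 + 5 = 17
Mean = 17 / 5 = 3.4

3.4


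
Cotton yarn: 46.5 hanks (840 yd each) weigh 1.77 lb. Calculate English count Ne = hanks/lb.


Formula: Ne = hanks / mass_lb
Substituting: Ne = 46.5 / 1.77
Ne = 26.3

26.3 Ne


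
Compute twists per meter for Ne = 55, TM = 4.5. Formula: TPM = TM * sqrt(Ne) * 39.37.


Formula: TPM = TM * sqrt(Ne) * 39.37
Step 1: sqrt(Ne) = sqrt(55) = 7.4162
Step 2: TM * sqrt(Ne) = 4.5 * 7.4162 = 33.3729
Step 3: TPM = 33.3729 * 39.37 = 1314 twists/m

1314 twists/m


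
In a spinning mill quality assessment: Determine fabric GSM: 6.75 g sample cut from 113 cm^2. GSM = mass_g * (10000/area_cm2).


Formula: GSM = mass_g / area_m2
Step 1: Convert area: 113 cm^2 = 113 / 10000 = 0.0113 m^2
Step 2: GSM = 6.75 g / 0.0113 m^2 = 597.3 g/m^2

597.3 g/m^2


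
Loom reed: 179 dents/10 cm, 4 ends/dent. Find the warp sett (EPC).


Formula: EPC = (dents per 10 cm * ends per dent) / 10
Step 1: Total ends per 10 cm = 179 * 4 = 716
Step 2: EPC = 716 / 10 = 71.6 ends/cm

71.6 ends/cm


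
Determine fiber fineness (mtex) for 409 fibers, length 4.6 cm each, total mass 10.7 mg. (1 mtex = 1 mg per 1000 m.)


Formula: fineness (mtex) = mass (mg) / total length (km) = (mass_mg / total_length_m) * 1000
Step 1: Convert fiber length: 4.6 cm = 0.046 m
Step 2: Total fiber length = 409 * 0.046 = 18.814 m
Step 3: Linear density = 10.7 mg / 18.814 m = 0.5687 mg/m
Step 4: fineness = 0.5687 * 1000 = 568.7 mtex

568.7 mtex


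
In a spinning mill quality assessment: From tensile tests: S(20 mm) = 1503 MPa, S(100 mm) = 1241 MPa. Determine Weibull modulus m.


Formula: m = ln(L1/L2) / ln(S2/S1)
Step 1: ln(L1/L2) = ln(20/100) = -1.60944
Step 2: S2/S1 = 1241/1503 = 0.82568
Step 3: ln(S2/S1) = ln(0.82568) = -0.19155
Step 4: m = -1.60944 / -0.19155 = 8.40

8.40 (Weibull m)


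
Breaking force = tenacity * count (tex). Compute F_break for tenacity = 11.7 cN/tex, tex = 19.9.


Formula: Breaking force = Tenacity * Linear density
F = 11.7 cN/tex * 19.9 tex
F = 232.83 cN

232.83 cN


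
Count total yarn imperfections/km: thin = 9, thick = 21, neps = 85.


Formula: Total = thin places + thick places + neps
Total = 9 + 21 + 85
Total = 115 imperfections/km

115 imperfections/km


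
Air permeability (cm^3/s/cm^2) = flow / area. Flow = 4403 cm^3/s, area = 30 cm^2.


Formula: Air Permeability = Airflow / Test Area
AP = 4403 cm^3/s / 30 cm^2
AP = 146.8 cm^3/s/cm^2

146.8 cm^3/s/cm^2


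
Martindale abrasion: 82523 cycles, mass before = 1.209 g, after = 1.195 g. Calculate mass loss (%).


Formula: Mass loss% = ((m_before - m_after) / m_before) * 100
Step 1: Mass loss = 1.209 - 1.195 = 0.014 g
Step 2: Ratio = 0.014 / 1.209 = 0.0115798
Step 3: Mass loss% = 0.0115798 * 100 = 1.15798% ≈ 1.16%

1.16%


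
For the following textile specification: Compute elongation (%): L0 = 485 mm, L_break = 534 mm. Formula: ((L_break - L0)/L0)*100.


Formula: Elongation (%) = ((L_break - L0) / L0) * 100
Step 1: Extension = 534 - 485 = 49 mm
Step 2: Elongation = (49 / 485) * 100
Step 3: Elongation = 0.101031 * 100 = 10.1031% ≈ 10.1%

10.1%


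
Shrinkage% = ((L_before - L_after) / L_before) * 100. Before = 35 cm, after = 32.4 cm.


Formula: Shrinkage% = ((L_before - L_after) / L_before) * 100
Step 1: Shrinkage = 35 - 32.4 = 2.6 cm
Step 2: Shrinkage% = (2.6 / 35) * 100
Step 3: Shrinkage% = 0.074286 * 100 = 7.4286% ≈ 7.4%

7.4%


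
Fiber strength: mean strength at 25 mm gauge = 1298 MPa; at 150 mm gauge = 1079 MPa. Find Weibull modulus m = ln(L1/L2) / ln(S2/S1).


Formula: m = ln(L1/L2) / ln(S2/S1)
Step 1: ln(L1/L2) = ln(25/150) = -1.79176
Step 2: S2/S1 = 1079/1298 = 0.83128
Step 3: ln(S2/S1) = ln(0.83128) = -0.18479
Step 4: m = -1.79176 / -0.18479 = 9.70

9.70 (Weibull m)


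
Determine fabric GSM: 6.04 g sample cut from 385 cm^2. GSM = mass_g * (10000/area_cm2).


Formula: GSM = mass_g / area_m2
Step 1: Convert area: 385 cm^2 = 385 / 10000 = 0.0385 m^2
Step 2: GSM = 6.04 g / 0.0385 m^2 = 156.9 g/m^2

156.9 g/m^2


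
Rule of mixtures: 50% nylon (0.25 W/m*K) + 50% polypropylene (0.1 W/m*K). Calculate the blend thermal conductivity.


Formula: Blend property = (fraction_A * property_A) + (fraction_B * property_B)
Step 1: Contribution A = 50/100 * 0.25 W/m*K = 0.125 W/m*K
Step 2: Contribution B = 50/100 * 0.1 W/m*K = 0.05 W/m*K
Step 3: Blend thermal conductivity = 0.125 + 0.05 = 0.175 W/m*K

0.175 W/m*K


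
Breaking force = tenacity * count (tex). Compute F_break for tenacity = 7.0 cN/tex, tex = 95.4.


Formula: Breaking force = Tenacity * Linear density
F = 7.0 cN/tex * 95.4 tex
F = 667.80 cN

667.80 cN


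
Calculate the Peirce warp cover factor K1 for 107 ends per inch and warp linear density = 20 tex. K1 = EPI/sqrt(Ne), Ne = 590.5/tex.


Formula: K1 = EPI / sqrt(Ne), with Ne = 590.5 / tex_warp
Step 1: Ne = 590.5 / 20 = 29.525
Step 2: sqrt(Ne) = sqrt(29.525) = 5.4337
Step 3: K1 = 107 / 5.4337 = 19.7

19.7


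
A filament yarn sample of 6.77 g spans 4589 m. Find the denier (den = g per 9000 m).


Formula: den = (mass_g / length_m) * 9000
Substituting: den = (6.77 / 4589) * 9000
Intermediate: 6.77 / 4589 = 0.00147527 g/m
den = 0.00147527 * 9000 = 13.3 denier

13.3 denier


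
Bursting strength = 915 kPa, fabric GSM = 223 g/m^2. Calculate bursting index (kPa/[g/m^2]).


Formula: Bursting Index = Bursting Strength / Fabric GSM
BI = 915 kPa / 223 g/m^2
BI = 4.103 kPa/(g/m^2)

4.103 kPa/(g/m^2)


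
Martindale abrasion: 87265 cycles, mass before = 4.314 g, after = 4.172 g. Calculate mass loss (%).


Formula: Mass loss% = ((m_before - m_after) / m_before) * 100
Step 1: Mass loss = 4.314 - 4.172 = 0.142 g
Step 2: Ratio = 0.142 / 4.314 = 0.0329161
Step 3: Mass loss% = 0.0329161 * 100 = 3.29161% ≈ 3.29%

3.29%


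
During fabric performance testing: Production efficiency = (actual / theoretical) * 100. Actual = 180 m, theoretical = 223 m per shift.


Formula: Efficiency% = (Actual output / Theoretical output) * 100
Efficiency% = (180 / 223) * 100
Efficiency% = 0.807175 * 100 = 80.7175% ≈ 80.7%

80.7%


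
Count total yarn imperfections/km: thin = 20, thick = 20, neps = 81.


Formula: Total = thin places + thick places + neps
Total = 20 + 20 + 81
Total = 121 imperfections/km

121 imperfections/km


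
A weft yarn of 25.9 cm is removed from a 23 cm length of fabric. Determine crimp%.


Formula: Crimp% = ((L_yarn - L_fabric) / L_fabric) * 100
Step 1: Extension = 25.9 - 23 = 2.9 cm
Step 2: Crimp% = (2.9 / 23) * 100
Step 3: Crimp% = 0.126087 * 100 = 12.6087% ≈ 12.6%

12.6%


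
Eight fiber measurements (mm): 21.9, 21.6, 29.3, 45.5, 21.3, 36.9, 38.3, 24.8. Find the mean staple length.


Formula: Mean = sum of lengths / count
Sum = 21.9 + 21.6 + 29.3 + 45.5 + 21.3 + 36.9 + 38.3 + 24.8
Sum = 239.6 mm
Mean = 239.6 / 8 = 29.95 mm

29.95 mm


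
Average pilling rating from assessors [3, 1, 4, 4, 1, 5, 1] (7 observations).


Formula: Mean = sum / count
Sum = 3 + 1 + 4 + 4 + 1 + 5 + 1 = 19
Mean = 19 / 7 = 2.7

2.7


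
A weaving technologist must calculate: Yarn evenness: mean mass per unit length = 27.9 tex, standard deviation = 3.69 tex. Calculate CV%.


Formula: CV% = (standard deviation / mean) * 100
Step 1: Ratio = 3.69 / 27.9 = 0.132258
Step 2: CV% = 0.132258 * 100 = 13.2258% ≈ 13.2%

13.2%


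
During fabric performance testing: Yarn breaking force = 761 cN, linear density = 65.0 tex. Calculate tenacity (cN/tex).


Formula: Tenacity = Breaking force / Linear density
Tenacity = 761 cN / 65.0 tex
Tenacity = 11.71 cN/tex

11.71 cN/tex


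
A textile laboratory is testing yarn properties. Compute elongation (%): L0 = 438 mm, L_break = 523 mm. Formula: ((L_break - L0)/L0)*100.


Formula: Elongation (%) = ((L_break - L0) / L0) * 100
Step 1: Extension = 523 - 438 = 85 mm
Step 2: Elongation = (85 / 438) * 100
Step 3: Elongation = 0.194064 * 100 = 19.4064% ≈ 19.4%

19.4%


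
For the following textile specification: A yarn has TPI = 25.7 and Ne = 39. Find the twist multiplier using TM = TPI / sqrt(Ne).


Formula: TM = TPI / sqrt(Ne)
Step 1: sqrt(Ne) = sqrt(39) = 6.245
Step 2: TM = 25.7 / 6.245 = 4.12

4.12 TM


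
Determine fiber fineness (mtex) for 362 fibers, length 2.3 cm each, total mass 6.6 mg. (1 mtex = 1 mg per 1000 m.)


Formula: fineness (mtex) = mass (mg) / total length (km) = (mass_mg / total_length_m) * 1000
Step 1: Convert fiber length: 2.3 cm = 0.023 m
Step 2: Total fiber length = 362 * 0.023 = 8.326 m
Step 3: Linear density = 6.6 mg / 8.326 m = 0.7927 mg/m
Step 4: fineness = 0.7927 * 1000 = 792.7 mtex

792.7 mtex


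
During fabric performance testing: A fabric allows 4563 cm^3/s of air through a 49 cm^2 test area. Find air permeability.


Formula: Air Permeability = Airflow / Test Area
AP = 4563 cm^3/s / 49 cm^2
AP = 93.1 cm^3/s/cm^2

93.1 cm^3/s/cm^2


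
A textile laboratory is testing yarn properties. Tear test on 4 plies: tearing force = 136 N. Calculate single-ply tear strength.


Formula: Per-ply strength = Total force / Number of plies
Per-ply = 136 N / 4
Per-ply = 34 N

34 N


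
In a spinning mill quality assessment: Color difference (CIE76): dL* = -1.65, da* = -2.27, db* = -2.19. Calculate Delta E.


Formula: Delta E = sqrt(dL*^2 + da*^2 + db*^2)
Step 1: dL*^2 = (-1.65)^2 = 2.7225
Step 2: da*^2 = (-2.27)^2 = 5.1529
Step 3: db*^2 = (-2.19)^2 = 4.7961
Step 4: Sum = 2.7225 + 5.1529 + 4.7961 = 12.6715
Step 5: Delta E = sqrt(12.6715) = 3.56

3.56 Delta E


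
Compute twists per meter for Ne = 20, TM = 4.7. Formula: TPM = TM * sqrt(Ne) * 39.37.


Formula: TPM = TM * sqrt(Ne) * 39.37
Step 1: sqrt(Ne) = sqrt(20) = 4.4721
Step 2: TM * sqrt(Ne) = 4.7 * 4.4721 = 21.0189
Step 3: TPM = 21.0189 * 39.37 = 828 twists/m

828 twists/m


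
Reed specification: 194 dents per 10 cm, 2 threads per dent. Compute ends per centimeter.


Formula: EPC = (dents per 10 cm * ends per dent) / 10
Step 1: Total ends per 10 cm = 194 * 2 = 388
Step 2: EPC = 388 / 10 = 38.8 ends/cm

38.8 ends/cm


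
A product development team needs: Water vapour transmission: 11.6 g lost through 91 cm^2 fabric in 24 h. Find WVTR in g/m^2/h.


Formula: WVTR = mass_loss / (area * time)
Step 1: Convert area: 91 cm^2 = 0.0091 m^2
Step 2: WVTR = 11.6 g / (0.0091 m^2 * 24 h)
Step 3: WVTR = 11.6 / 0.2184 = 53.1 g/m^2/h

53.1 g/m^2/h


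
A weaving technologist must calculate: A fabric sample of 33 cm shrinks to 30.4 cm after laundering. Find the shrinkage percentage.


Formula: Shrinkage% = ((L_before - L_after) / L_before) * 100
Step 1: Shrinkage = 33 - 30.4 = 2.6 cm
Step 2: Shrinkage% = (2.6 / 33) * 100
Step 3: Shrinkage% = 0.078788 * 100 = 7.8788% ≈ 7.9%

7.9%


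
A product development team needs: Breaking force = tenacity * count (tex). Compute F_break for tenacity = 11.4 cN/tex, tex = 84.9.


Formula: Breaking force = Tenacity * Linear density
F = 11.4 cN/tex * 84.9 tex
F = 967.86 cN

967.86 cN


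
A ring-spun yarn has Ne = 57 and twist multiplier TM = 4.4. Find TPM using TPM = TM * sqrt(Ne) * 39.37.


Formula: TPM = TM * sqrt(Ne) * 39.37
Step 1: sqrt(Ne) = sqrt(57) = 7.5498
Step 2: TM * sqrt(Ne) = 4.4 * 7.5498 = 33.2191
Step 3: TPM = 33.2191 * 39.37 = 1308 twists/m

1308 twists/m


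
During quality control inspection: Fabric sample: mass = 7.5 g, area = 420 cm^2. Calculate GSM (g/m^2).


Formula: GSM = mass_g / area_m2
Step 1: Convert area: 420 cm^2 = 420 / 10000 = 0.042 m^2
Step 2: GSM = 7.5 g / 0.042 m^2 = 178.6 g/m^2

178.6 g/m^2


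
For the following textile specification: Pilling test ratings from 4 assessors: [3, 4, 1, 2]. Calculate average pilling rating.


Formula: Mean = sum / count
Sum = 3 + 4 + 1 + 2 = 10
Mean = 10 / 4 = 2.5

2.5


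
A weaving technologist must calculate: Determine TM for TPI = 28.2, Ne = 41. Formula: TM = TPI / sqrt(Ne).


Formula: TM = TPI / sqrt(Ne)
Step 1: sqrt(Ne) = sqrt(41) = 6.4031
Step 2: TM = 28.2 / 6.4031 = 4.40

4.40 TM


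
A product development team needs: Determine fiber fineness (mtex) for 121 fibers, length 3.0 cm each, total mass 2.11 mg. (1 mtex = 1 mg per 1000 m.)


Formula: fineness (mtex) = mass (mg) / total length (km) = (mass_mg / total_length_m) * 1000
Step 1: Convert fiber length: 3.0 cm = 0.03 m
Step 2: Total fiber length = 121 * 0.03 = 3.63 m
Step 3: Linear density = 2.11 mg / 3.63 m = 0.5813 mg/m
Step 4: fineness = 0.5813 * 1000 = 581.3 mtex

581.3 mtex


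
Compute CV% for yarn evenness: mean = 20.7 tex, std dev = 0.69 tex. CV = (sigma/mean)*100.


Formula: CV% = (standard deviation / mean) * 100
Step 1: Ratio = 0.69 / 20.7 = 0.033333
Step 2: CV% = 0.033333 * 100 = 3.3333% ≈ 3.3%

3.3%


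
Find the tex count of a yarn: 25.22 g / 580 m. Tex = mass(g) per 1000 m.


Formula: Tex = (mass_g / length_m) * 1000
Substituting: Tex = (25.22 / 580) * 1000
Intermediate: 25.22 / 580 = 0.04348276 g/m
Tex = 0.04348276 * 1000 = 43.48 tex

43.48 tex


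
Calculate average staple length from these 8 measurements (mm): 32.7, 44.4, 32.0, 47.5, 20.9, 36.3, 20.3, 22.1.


Formula: Mean = sum of lengths / count
Sum = 32.7 + 44.4 + 32.0 + 47.5 + 20.9 + 36.3 + 20.3 + 22.1
Sum = 256.2 mm
Mean = 256.2 / 8 = 32.03 mm

32.03 mm


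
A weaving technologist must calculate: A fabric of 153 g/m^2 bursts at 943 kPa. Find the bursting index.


Formula: Bursting Index = Bursting Strength / Fabric GSM
BI = 943 kPa / 153 g/m^2
BI = 6.163 kPa/(g/m^2)

6.163 kPa/(g/m^2)


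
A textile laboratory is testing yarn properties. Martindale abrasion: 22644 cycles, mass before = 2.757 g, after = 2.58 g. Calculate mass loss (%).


Formula: Mass loss% = ((m_before - m_after) / m_before) * 100
Step 1: Mass loss = 2.757 - 2.58 = 0.177 g
Step 2: Ratio = 0.177 / 2.757 = 0.0642002
Step 3: Mass loss% = 0.0642002 * 100 = 6.42002% ≈ 6.42%

6.42%


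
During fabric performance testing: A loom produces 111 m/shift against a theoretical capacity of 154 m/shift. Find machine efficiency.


Formula: Efficiency% = (Actual output / Theoretical output) * 100
Efficiency% = (111 / 154) * 100
Efficiency% = 0.720779 * 100 = 72.0779% ≈ 72.1%

72.1%


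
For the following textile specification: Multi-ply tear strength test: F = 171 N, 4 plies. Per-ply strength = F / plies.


Formula: Per-ply strength = Total force / Number of plies
Per-ply = 171 N / 4
Per-ply = 42.75 N

42.75 N


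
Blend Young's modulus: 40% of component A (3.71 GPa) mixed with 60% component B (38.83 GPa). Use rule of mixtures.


Formula: Blend property = (fraction_A * property_A) + (fraction_B * property_B)
Step 1: Contribution A = 40/100 * 3.71 GPa = 1.484 GPa
Step 2: Contribution B = 60/100 * 38.83 GPa = 23.298 GPa
Step 3: Blend Young's modulus = 1.484 + 23.298 = 24.782 GPa

24.782 GPa


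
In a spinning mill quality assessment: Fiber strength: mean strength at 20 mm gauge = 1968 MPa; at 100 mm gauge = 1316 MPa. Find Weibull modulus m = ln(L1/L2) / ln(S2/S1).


Formula: m = ln(L1/L2) / ln(S2/S1)
Step 1: ln(L1/L2) = ln(20/100) = -1.60944
Step 2: S2/S1 = 1316/1968 = 0.6687
Step 3: ln(S2/S1) = ln(0.6687) = -0.40242
Step 4: m = -1.60944 / -0.40242 = 4.00

4.00 (Weibull m)


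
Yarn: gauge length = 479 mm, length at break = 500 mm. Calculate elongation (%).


Formula: Elongation (%) = ((L_break - L0) / L0) * 100
Step 1: Extension = 500 - 479 = 21 mm
Step 2: Elongation = (21 / 479) * 100
Step 3: Elongation = 0.043841 * 100 = 4.3841% ≈ 4.4%

4.4%


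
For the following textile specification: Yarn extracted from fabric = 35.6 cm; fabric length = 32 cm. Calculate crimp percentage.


Formula: Crimp% = ((L_yarn - L_fabric) / L_fabric) * 100
Step 1: Extension = 35.6 - 32 = 3.6 cm
Step 2: Crimp% = (3.6 / 32) * 100
Step 3: Crimp% = 0.1125 * 100 = 11.25% ≈ 11.3%

11.3%


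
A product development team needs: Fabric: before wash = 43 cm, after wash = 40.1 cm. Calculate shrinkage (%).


Formula: Shrinkage% = ((L_before - L_after) / L_before) * 100
Step 1: Shrinkage = 43 - 40.1 = 2.9 cm
Step 2: Shrinkage% = (2.9 / 43) * 100
Step 3: Shrinkage% = 0.067442 * 100 = 6.7442% ≈ 6.7%

6.7%


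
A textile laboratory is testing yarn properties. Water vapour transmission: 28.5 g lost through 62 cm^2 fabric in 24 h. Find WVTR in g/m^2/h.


Formula: WVTR = mass_loss / (area * time)
Step 1: Convert area: 62 cm^2 = 0.0062 m^2
Step 2: WVTR = 28.5 g / (0.0062 m^2 * 24 h)
Step 3: WVTR = 28.5 / 0.1488 = 191.5 g/m^2/h

191.5 g/m^2/h


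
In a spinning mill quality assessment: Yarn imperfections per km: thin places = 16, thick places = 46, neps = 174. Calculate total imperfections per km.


Formula: Total = thin places + thick places + neps
Total = 16 + 46 + 174
Total = 236 imperfections/km

236 imperfections/km


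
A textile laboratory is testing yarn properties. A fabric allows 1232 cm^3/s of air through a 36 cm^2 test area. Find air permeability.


Formula: Air Permeability = Airflow / Test Area
AP = 1232 cm^3/s / 36 cm^2
AP = 34.2 cm^3/s/cm^2

34.2 cm^3/s/cm^2


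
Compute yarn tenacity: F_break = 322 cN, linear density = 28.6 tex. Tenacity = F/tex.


Formula: Tenacity = Breaking force / Linear density
Tenacity = 322 cN / 28.6 tex
Tenacity = 11.26 cN/tex

11.26 cN/tex


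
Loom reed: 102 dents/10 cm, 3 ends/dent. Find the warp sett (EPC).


Formula: EPC = (dents per 10 cm * ends per dent) / 10
Step 1: Total ends per 10 cm = 102 * 3 = 306
Step 2: EPC = 306 / 10 = 30.6 ends/cm

30.6 ends/cm


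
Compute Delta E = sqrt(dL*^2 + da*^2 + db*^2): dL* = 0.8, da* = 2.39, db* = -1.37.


Formula: Delta E = sqrt(dL*^2 + da*^2 + db*^2)
Step 1: dL*^2 = 0.8^2 = 0.64
Step 2: da*^2 = 2.39^2 = 5.7121
Step 3: db*^2 = (-1.37)^2 = 1.8769
Step 4: Sum = 0.64 + 5.7121 + 1.8769 = 8.229
Step 5: Delta E = sqrt(8.229) = 2.87

2.87 Delta E


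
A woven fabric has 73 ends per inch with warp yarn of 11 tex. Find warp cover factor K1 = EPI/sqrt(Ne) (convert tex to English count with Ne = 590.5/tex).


Formula: K1 = EPI / sqrt(Ne), with Ne = 590.5 / tex_warp
Step 1: Ne = 590.5 / 11 = 53.682
Step 2: sqrt(Ne) = sqrt(53.682) = 7.3268
Step 3: K1 = 73 / 7.3268 = 10.0

10.0


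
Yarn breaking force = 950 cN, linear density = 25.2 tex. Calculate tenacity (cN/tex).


Formula: Tenacity = Breaking force / Linear density
Tenacity = 950 cN / 25.2 tex
Tenacity = 37.70 cN/tex

37.70 cN/tex


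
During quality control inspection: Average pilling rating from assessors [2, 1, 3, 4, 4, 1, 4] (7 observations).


Formula: Mean = sum / count
Sum = 2 + 1 + 3 + 4 + 4 + 1 + 4 = 19
Mean = 19 / 7 = 2.7

2.7


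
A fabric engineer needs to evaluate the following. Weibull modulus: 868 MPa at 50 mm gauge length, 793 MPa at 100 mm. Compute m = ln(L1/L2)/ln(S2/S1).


Formula: m = ln(L1/L2) / ln(S2/S1)
Step 1: ln(L1/L2) = ln(50/100) = -0.69315
Step 2: S2/S1 = 793/868 = 0.91359
Step 3: ln(S2/S1) = ln(0.91359) = -0.09037
Step 4: m = -0.69315 / -0.09037 = 7.67

7.67 (Weibull m)


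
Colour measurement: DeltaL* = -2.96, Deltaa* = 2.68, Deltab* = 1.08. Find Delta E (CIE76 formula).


Formula: Delta E = sqrt(dL*^2 + da*^2 + db*^2)
Step 1: dL*^2 = (-2.96)^2 = 8.7616
Step 2: da*^2 = 2.68^2 = 7.1824
Step 3: db*^2 = 1.08^2 = 1.1664
Step 4: Sum = 8.7616 + 7.1824 + 1.1664 = 17.1104
Step 5: Delta E = sqrt(17.1104) = 4.14

4.14 Delta E


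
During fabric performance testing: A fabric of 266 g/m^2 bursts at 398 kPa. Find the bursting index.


Formula: Bursting Index = Bursting Strength / Fabric GSM
BI = 398 kPa / 266 g/m^2
BI = 1.496 kPa/(g/m^2)

1.496 kPa/(g/m^2)


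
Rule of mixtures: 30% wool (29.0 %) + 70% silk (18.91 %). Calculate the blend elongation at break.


Formula: Blend property = (fraction_A * property_A) + (fraction_B * property_B)
Step 1: Contribution A = 30/100 * 29.0 % = 8.7 %
Step 2: Contribution B = 70/100 * 18.91 % = 13.237 %
Step 3: Blend elongation at break = 8.7 + 13.237 = 21.937 %

21.937 %


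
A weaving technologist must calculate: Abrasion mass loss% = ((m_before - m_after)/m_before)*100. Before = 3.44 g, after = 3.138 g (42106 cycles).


Formula: Mass loss% = ((m_before - m_after) / m_before) * 100
Step 1: Mass loss = 3.44 - 3.138 = 0.302 g
Step 2: Ratio = 0.302 / 3.44 = 0.0877907
Step 3: Mass loss% = 0.0877907 * 100 = 8.77907% ≈ 8.78%

8.78%


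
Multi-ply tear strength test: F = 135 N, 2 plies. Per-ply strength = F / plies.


Formula: Per-ply strength = Total force / Number of plies
Per-ply = 135 N / 2
Per-ply = 67.5 N

67.5 N


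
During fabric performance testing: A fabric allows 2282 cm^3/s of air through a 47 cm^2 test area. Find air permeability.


Formula: Air Permeability = Airflow / Test Area
AP = 2282 cm^3/s / 47 cm^2
AP = 48.6 cm^3/s/cm^2

48.6 cm^3/s/cm^2


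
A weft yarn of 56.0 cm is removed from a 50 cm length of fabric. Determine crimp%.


Formula: Crimp% = ((L_yarn - L_fabric) / L_fabric) * 100
Step 1: Extension = 56.0 - 50 = 6.0 cm
Step 2: Crimp% = (6.0 / 50) * 100
Step 3: Crimp% = 0.12 * 100 = 12.0%

12.0%


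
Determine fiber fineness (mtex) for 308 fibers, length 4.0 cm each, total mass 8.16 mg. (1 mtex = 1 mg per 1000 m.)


Formula: fineness (mtex) = mass (mg) / total length (km) = (mass_mg / total_length_m) * 1000
Step 1: Convert fiber length: 4.0 cm = 0.04 m
Step 2: Total fiber length = 308 * 0.04 = 12.32 m
Step 3: Linear density = 8.16 mg / 12.32 m = 0.6623 mg/m
Step 4: fineness = 0.6623 * 1000 = 662.3 mtex

662.3 mtex


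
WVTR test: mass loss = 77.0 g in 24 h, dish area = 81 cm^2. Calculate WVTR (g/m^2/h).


Formula: WVTR = mass_loss / (area * time)
Step 1: Convert area: 81 cm^2 = 0.0081 m^2
Step 2: WVTR = 77.0 g / (0.0081 m^2 * 24 h)
Step 3: WVTR = 77.0 / 0.1944 = 396.1 g/m^2/h

396.1 g/m^2/h


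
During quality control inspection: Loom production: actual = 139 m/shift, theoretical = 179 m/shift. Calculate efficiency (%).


Formula: Efficiency% = (Actual output / Theoretical output) * 100
Efficiency% = (139 / 179) * 100
Efficiency% = 0.776536 * 100 = 77.6536% ≈ 77.7%

77.7%


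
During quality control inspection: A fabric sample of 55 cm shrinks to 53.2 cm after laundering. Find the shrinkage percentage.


Formula: Shrinkage% = ((L_before - L_after) / L_before) * 100
Step 1: Shrinkage = 55 - 53.2 = 1.8 cm
Step 2: Shrinkage% = (1.8 / 55) * 100
Step 3: Shrinkage% = 0.032727 * 100 = 3.2727% ≈ 3.3%

3.3%


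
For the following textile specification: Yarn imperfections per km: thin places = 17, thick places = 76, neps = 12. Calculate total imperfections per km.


Formula: Total = thin places + thick places + neps
Total = 17 + 76 + 12
Total = 105 imperfections/km

105 imperfections/km


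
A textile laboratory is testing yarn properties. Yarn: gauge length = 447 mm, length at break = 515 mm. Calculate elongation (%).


Formula: Elongation (%) = ((L_break - L0) / L0) * 100
Step 1: Extension = 515 - 447 = 68 mm
Step 2: Elongation = (68 / 447) * 100
Step 3: Elongation = 0.152125 * 100 = 15.2125% ≈ 15.2%

15.2%


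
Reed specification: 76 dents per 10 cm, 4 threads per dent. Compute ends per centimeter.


Formula: EPC = (dents per 10 cm * ends per dent) / 10
Step 1: Total ends per 10 cm = 76 * 4 = 304
Step 2: EPC = 304 / 10 = 30.4 ends/cm

30.4 ends/cm


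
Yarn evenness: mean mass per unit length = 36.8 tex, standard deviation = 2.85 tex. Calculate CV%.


Formula: CV% = (standard deviation / mean) * 100
Step 1: Ratio = 2.85 / 36.8 = 0.077446
Step 2: CV% = 0.077446 * 100 = 7.7446% ≈ 7.7%

7.7%


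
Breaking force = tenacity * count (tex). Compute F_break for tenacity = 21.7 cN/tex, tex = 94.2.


Formula: Breaking force = Tenacity * Linear density
F = 21.7 cN/tex * 94.2 tex
F = 2044.14 cN

2044.14 cN


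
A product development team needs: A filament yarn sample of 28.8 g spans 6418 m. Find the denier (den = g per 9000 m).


Formula: den = (mass_g / length_m) * 9000
Substituting: den = (28.8 / 6418) * 9000
Intermediate: 28.8 / 6418 = 0.00448738 g/m
den = 0.00448738 * 9000 = 40.4 denier

40.4 denier


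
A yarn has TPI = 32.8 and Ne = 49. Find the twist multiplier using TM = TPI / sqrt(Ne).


Formula: TM = TPI / sqrt(Ne)
Step 1: sqrt(Ne) = sqrt(49) = 7
Step 2: TM = 32.8 / 7 = 4.69

4.69 TM


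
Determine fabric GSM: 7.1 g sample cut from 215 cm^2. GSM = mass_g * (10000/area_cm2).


Formula: GSM = mass_g / area_m2
Step 1: Convert area: 215 cm^2 = 215 / 10000 = 0.0215 m^2
Step 2: GSM = 7.1 g / 0.0215 m^2 = 330.2 g/m^2

330.2 g/m^2


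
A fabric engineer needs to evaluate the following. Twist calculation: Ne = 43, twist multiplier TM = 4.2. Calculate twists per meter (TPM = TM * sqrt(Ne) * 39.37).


Formula: TPM = TM * sqrt(Ne) * 39.37
Step 1: sqrt(Ne) = sqrt(43) = 6.5574
Step 2: TM * sqrt(Ne) = 4.2 * 6.5574 = 27.5411
Step 3: TPM = 27.5411 * 39.37 = 1084 twists/m

1084 twists/m


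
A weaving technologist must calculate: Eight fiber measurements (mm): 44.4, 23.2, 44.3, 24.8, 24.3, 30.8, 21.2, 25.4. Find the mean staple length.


Formula: Mean = sum of lengths / count
Sum = 44.4 + 23.2 + 44.3 + 24.8 + 24.3 + 30.8 + 21.2 + 25.4
Sum = 238.4 mm
Mean = 238.4 / 8 = 29.80 mm

29.80 mm


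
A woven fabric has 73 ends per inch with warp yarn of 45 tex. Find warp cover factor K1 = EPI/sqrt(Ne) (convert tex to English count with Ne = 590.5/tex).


Formula: K1 = EPI / sqrt(Ne), with Ne = 590.5 / tex_warp
Step 1: Ne = 590.5 / 45 = 13.122
Step 2: sqrt(Ne) = sqrt(13.122) = 3.6224
Step 3: K1 = 73 / 3.6224 = 20.2

20.2


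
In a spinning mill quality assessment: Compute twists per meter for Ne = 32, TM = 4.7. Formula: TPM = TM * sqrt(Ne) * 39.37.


Formula: TPM = TM * sqrt(Ne) * 39.37
Step 1: sqrt(Ne) = sqrt(32) = 5.6569
Step 2: TM * sqrt(Ne) = 4.7 * 5.6569 = 26.5874
Step 3: TPM = 26.5874 * 39.37 = 1047 twists/m

1047 twists/m


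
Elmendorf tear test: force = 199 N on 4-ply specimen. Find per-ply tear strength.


Formula: Per-ply strength = Total force / Number of plies
Per-ply = 199 N / 4
Per-ply = 49.75 N

49.75 N


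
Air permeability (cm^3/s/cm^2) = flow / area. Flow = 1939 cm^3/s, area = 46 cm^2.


Formula: Air Permeability = Airflow / Test Area
AP = 1939 cm^3/s / 46 cm^2
AP = 42.2 cm^3/s/cm^2

42.2 cm^3/s/cm^2


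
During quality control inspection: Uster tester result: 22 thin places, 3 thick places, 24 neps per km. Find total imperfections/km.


Formula: Total = thin places + thick places + neps
Total = 22 + 3 + 24
Total = 49 imperfections/km

49 imperfections/km


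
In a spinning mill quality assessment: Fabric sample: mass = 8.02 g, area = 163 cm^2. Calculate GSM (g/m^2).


Formula: GSM = mass_g / area_m2
Step 1: Convert area: 163 cm^2 = 163 / 10000 = 0.0163 m^2
Step 2: GSM = 8.02 g / 0.0163 m^2 = 492.0 g/m^2

492.0 g/m^2


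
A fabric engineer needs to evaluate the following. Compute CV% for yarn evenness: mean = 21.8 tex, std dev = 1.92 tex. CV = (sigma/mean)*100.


Formula: CV% = (standard deviation / mean) * 100
Step 1: Ratio = 1.92 / 21.8 = 0.088073
Step 2: CV% = 0.088073 * 100 = 8.8073% ≈ 8.8%

8.8%


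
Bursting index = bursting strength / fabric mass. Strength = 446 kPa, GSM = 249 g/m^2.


Formula: Bursting Index = Bursting Strength / Fabric GSM
BI = 446 kPa / 249 g/m^2
BI = 1.791 kPa/(g/m^2)

1.791 kPa/(g/m^2)


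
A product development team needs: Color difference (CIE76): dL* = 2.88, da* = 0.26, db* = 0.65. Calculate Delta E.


Formula: Delta E = sqrt(dL*^2 + da*^2 + db*^2)
Step 1: dL*^2 = 2.88^2 = 8.2944
Step 2: da*^2 = 0.26^2 = 0.0676
Step 3: db*^2 = 0.65^2 = 0.4225
Step 4: Sum = 8.2944 + 0.0676 + 0.4225 = 8.7845
Step 5: Delta E = sqrt(8.7845) = 2.96

2.96 Delta E


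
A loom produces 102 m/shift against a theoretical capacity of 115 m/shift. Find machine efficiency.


Formula: Efficiency% = (Actual output / Theoretical output) * 100
Efficiency% = (102 / 115) * 100
Efficiency% = 0.886957 * 100 = 88.6957% ≈ 88.7%

88.7%


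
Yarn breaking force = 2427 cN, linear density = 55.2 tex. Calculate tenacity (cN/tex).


Formula: Tenacity = Breaking force / Linear density
Tenacity = 2427 cN / 55.2 tex
Tenacity = 43.97 cN/tex

43.97 cN/tex


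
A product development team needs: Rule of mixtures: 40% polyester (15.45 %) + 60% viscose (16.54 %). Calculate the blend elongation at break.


Formula: Blend property = (fraction_A * property_A) + (fraction_B * property_B)
Step 1: Contribution A = 40/100 * 15.45 % = 6.18 %
Step 2: Contribution B = 60/100 * 16.54 % = 9.924 %
Step 3: Blend elongation at break = 6.18 + 9.924 = 16.104 %

16.104 %


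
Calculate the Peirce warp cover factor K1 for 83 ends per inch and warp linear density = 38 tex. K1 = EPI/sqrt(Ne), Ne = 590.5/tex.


Formula: K1 = EPI / sqrt(Ne), with Ne = 590.5 / tex_warp
Step 1: Ne = 590.5 / 38 = 15.539
Step 2: sqrt(Ne) = sqrt(15.539) = 3.942
Step 3: K1 = 83 / 3.942 = 21.1

21.1


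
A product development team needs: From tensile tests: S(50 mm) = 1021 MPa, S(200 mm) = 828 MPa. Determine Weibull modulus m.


Formula: m = ln(L1/L2) / ln(S2/S1)
Step 1: ln(L1/L2) = ln(50/200) = -1.38629
Step 2: S2/S1 = 828/1021 = 0.81097
Step 3: ln(S2/S1) = ln(0.81097) = -0.20952
Step 4: m = -1.38629 / -0.20952 = 6.62

6.62 (Weibull m)


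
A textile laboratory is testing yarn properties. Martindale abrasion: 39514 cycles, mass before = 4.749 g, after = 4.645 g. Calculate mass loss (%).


Formula: Mass loss% = ((m_before - m_after) / m_before) * 100
Step 1: Mass loss = 4.749 - 4.645 = 0.104 g
Step 2: Ratio = 0.104 / 4.749 = 0.0218993
Step 3: Mass loss% = 0.0218993 * 100 = 2.18993% ≈ 2.19%

2.19%


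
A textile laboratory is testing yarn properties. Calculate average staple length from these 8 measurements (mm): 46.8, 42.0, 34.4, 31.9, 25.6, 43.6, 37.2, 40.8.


Formula: Mean = sum of lengths / count
Sum = 46.8 + 42.0 + 34.4 + 31.9 + 25.6 + 43.6 + 37.2 + 40.8
Sum = 302.3 mm
Mean = 302.3 / 8 = 37.79 mm

37.79 mm


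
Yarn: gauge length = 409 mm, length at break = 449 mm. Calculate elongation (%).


Formula: Elongation (%) = ((L_break - L0) / L0) * 100
Step 1: Extension = 449 - 409 = 40 mm
Step 2: Elongation = (40 / 409) * 100
Step 3: Elongation = 0.0978 * 100 = 9.78% ≈ 9.8%

9.8%


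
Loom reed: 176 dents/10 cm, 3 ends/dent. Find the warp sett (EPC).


Formula: EPC = (dents per 10 cm * ends per dent) / 10
Step 1: Total ends per 10 cm = 176 * 3 = 528
Step 2: EPC = 528 / 10 = 52.8 ends/cm

52.8 ends/cm


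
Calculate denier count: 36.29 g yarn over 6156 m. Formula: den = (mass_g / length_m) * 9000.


Formula: den = (mass_g / length_m) * 9000
Substituting: den = (36.29 / 6156) * 9000
Intermediate: 36.29 / 6156 = 0.00589506 g/m
den = 0.00589506 * 9000 = 53.1 denier

53.1 denier


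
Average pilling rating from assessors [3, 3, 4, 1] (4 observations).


Formula: Mean = sum / count
Sum = 3 + 3 + 4 + 1 = 11
Mean = 11 / 4 = 2.8

2.8


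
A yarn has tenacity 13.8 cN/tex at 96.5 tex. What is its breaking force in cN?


Formula: Breaking force = Tenacity * Linear density
F = 13.8 cN/tex * 96.5 tex
F = 1331.70 cN

1331.70 cN


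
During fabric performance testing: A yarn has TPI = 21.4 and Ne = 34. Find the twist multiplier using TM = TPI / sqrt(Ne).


Formula: TM = TPI / sqrt(Ne)
Step 1: sqrt(Ne) = sqrt(34) = 5.831
Step 2: TM = 21.4 / 5.831 = 3.67

3.67 TM


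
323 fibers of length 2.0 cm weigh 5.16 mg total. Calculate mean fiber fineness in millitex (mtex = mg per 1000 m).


Formula: fineness (mtex) = mass (mg) / total length (km) = (mass_mg / total_length_m) * 1000
Step 1: Convert fiber length: 2.0 cm = 0.02 m
Step 2: Total fiber length = 323 * 0.02 = 6.46 m
Step 3: Linear density = 5.16 mg / 6.46 m = 0.7988 mg/m
Step 4: fineness = 0.7988 * 1000 = 798.8 mtex

798.8 mtex


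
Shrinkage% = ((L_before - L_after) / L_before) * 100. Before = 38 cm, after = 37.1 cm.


Formula: Shrinkage% = ((L_before - L_after) / L_before) * 100
Step 1: Shrinkage = 38 - 37.1 = 0.9 cm
Step 2: Shrinkage% = (0.9 / 38) * 100
Step 3: Shrinkage% = 0.023684 * 100 = 2.3684% ≈ 2.4%

2.4%


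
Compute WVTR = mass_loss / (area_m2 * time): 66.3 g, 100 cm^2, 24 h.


Formula: WVTR = mass_loss / (area * time)
Step 1: Convert area: 100 cm^2 = 0.01 m^2
Step 2: WVTR = 66.3 g / (0.01 m^2 * 24 h)
Step 3: WVTR = 66.3 / 0.24 = 276.3 g/m^2/h

276.3 g/m^2/h


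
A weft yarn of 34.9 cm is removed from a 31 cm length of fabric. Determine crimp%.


Formula: Crimp% = ((L_yarn - L_fabric) / L_fabric) * 100
Step 1: Extension = 34.9 - 31 = 3.9 cm
Step 2: Crimp% = (3.9 / 31) * 100
Step 3: Crimp% = 0.125806 * 100 = 12.5806% ≈ 12.6%

12.6%


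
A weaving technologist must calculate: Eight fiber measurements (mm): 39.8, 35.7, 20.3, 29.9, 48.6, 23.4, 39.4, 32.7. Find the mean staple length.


Formula: Mean = sum of lengths / count
Sum = 39.8 + 35.7 + 20.3 + 29.9 + 48.6 + 23.4 + 39.4 + 32.7
Sum = 269.8 mm
Mean = 269.8 / 8 = 33.73 mm

33.73 mm


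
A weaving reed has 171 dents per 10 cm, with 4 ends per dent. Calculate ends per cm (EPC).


Formula: EPC = (dents per 10 cm * ends per dent) / 10
Step 1: Total ends per 10 cm = 171 * 4 = 684
Step 2: EPC = 684 / 10 = 68.4 ends/cm

68.4 ends/cm


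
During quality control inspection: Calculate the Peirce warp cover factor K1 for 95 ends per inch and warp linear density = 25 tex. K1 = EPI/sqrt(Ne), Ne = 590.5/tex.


Formula: K1 = EPI / sqrt(Ne), with Ne = 590.5 / tex_warp
Step 1: Ne = 590.5 / 25 = 23.62
Step 2: sqrt(Ne) = sqrt(23.62) = 4.86
Step 3: K1 = 95 / 4.86 = 19.5

19.5


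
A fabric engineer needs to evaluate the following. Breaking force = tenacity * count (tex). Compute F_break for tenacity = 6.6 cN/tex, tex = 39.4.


Formula: Breaking force = Tenacity * Linear density
F = 6.6 cN/tex * 39.4 tex
F = 260.04 cN

260.04 cN
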